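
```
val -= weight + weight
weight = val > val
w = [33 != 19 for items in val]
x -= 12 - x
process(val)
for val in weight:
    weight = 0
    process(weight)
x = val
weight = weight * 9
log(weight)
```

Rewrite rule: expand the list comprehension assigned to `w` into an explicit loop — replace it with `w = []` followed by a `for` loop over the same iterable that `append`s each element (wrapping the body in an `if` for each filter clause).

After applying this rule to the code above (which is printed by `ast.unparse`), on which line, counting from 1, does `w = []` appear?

Transformed code:
val -= weight + weight
weight = val > val
w = []
for items in val:
    w.append(33 != 19)
x -= 12 - x
process(val)
for val in weight:
    weight = 0
    process(weight)
x = val
weight = weight * 9
log(weight)

3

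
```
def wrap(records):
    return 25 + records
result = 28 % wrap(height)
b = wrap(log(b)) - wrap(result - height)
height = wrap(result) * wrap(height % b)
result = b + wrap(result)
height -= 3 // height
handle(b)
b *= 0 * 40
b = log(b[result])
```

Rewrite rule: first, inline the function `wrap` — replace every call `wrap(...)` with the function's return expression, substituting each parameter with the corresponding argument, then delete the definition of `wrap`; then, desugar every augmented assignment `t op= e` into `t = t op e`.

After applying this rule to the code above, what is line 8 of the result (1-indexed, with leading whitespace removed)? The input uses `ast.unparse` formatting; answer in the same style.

Transformed code:
result = 28 % (25 + height)
b = 25 + log(b) - (25 + (result - height))
height = (25 + result) * (25 + height % b)
result = b + (25 + result)
height = height - 3 // height
handle(b)
b = b * (0 * 40)
b = log(b[result])

b = log(b[result])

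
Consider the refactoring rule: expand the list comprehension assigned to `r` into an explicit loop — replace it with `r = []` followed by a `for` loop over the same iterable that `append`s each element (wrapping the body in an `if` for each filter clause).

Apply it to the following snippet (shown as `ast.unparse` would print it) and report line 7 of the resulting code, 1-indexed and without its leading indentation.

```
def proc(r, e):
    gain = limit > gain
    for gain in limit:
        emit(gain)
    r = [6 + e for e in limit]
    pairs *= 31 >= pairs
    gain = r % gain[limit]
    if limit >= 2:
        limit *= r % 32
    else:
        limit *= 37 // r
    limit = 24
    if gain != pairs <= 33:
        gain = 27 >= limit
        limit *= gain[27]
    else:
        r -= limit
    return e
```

r.append(6 + e)

Transformed code:
def proc(r, e):
    gain = limit > gain
    for gain in limit:
        emit(gain)
    r = []
    for e in limit:
        r.append(6 + e)
    pairs *= 31 >= pairs
    gain = r % gain[limit]
    if limit >= 2:
        limit *= r % 32
    else:
        limit *= 37 // r
    limit = 24
    if gain != pairs <= 33:
        gain = 27 >= limit
        limit *= gain[27]
    else:
        r -= limit
    return e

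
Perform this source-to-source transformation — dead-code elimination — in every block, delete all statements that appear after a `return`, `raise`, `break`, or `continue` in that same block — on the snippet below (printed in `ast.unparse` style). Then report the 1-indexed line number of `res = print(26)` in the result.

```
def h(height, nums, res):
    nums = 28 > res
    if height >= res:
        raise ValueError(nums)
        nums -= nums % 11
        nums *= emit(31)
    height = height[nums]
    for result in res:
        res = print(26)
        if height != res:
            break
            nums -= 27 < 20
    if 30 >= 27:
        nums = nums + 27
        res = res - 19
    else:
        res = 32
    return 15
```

Transformed code:
def h(height, nums, res):
    nums = 28 > res
    if height >= res:
        raise ValueError(nums)
    height = height[nums]
    for result in res:
        res = print(26)
        if height != res:
            break
    if 30 >= 27:
        nums = nums + 27
        res = res - 19
    else:
        res = 32
    return 15

7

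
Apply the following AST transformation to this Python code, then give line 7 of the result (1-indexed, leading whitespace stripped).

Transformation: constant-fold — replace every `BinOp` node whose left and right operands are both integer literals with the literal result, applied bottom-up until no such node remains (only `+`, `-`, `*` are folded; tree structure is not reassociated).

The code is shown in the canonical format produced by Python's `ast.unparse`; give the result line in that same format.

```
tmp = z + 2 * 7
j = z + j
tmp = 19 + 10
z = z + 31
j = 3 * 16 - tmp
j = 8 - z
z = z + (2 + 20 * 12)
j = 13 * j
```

z = z + 242

Transformed code:
tmp = z + 14
j = z + j
tmp = 29
z = z + 31
j = 48 - tmp
j = 8 - z
z = z + 242
j = 13 * j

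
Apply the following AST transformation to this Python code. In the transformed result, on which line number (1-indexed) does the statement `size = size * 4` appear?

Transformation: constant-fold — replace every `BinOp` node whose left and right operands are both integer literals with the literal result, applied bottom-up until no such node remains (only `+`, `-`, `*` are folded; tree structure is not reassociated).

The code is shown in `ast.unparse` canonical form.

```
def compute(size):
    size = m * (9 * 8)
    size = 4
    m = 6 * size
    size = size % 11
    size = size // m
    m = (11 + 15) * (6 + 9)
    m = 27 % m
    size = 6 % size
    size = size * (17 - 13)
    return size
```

Transformed code:
def compute(size):
    size = m * 72
    size = 4
    m = 6 * size
    size = size % 11
    size = size // m
    m = 390
    m = 27 % m
    size = 6 % size
    size = size * 4
    return size

10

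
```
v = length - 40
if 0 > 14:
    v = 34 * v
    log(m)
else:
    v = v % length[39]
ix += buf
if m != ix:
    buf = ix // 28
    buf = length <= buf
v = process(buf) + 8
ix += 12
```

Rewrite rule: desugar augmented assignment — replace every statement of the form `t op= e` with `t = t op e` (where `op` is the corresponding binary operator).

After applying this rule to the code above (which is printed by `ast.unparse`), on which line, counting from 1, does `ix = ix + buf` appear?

7

Transformed code:
v = length - 40
if 0 > 14:
    v = 34 * v
    log(m)
else:
    v = v % length[39]
ix = ix + buf
if m != ix:
    buf = ix // 28
    buf = length <= buf
v = process(buf) + 8
ix = ix + 12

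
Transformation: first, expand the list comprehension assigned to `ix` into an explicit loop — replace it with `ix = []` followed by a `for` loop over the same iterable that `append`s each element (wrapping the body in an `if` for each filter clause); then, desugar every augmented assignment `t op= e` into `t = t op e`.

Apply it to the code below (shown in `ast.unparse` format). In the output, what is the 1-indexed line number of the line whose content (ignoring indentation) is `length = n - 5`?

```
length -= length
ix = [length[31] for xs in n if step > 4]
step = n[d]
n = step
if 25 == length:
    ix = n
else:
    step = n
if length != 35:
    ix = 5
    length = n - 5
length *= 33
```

14

Transformed code:
length = length - length
ix = []
for xs in n:
    if step > 4:
        ix.append(length[31])
step = n[d]
n = step
if 25 == length:
    ix = n
else:
    step = n
if length != 35:
    ix = 5
    length = n - 5
length = length * 33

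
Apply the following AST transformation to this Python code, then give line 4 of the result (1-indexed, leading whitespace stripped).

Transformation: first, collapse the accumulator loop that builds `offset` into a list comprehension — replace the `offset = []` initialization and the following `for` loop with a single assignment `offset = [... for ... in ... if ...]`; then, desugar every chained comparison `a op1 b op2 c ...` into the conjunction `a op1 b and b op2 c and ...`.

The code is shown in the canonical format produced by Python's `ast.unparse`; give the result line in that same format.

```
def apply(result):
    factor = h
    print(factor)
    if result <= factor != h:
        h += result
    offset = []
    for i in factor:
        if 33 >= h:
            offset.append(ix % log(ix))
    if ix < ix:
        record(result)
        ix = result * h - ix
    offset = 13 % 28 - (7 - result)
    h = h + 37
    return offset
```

Transformed code:
def apply(result):
    factor = h
    print(factor)
    if result <= factor and factor != h:
        h += result
    offset = [ix % log(ix) for i in factor if 33 >= h]
    if ix < ix:
        record(result)
        ix = result * h - ix
    offset = 13 % 28 - (7 - result)
    h = h + 37
    return offset

if result <= factor and factor != h:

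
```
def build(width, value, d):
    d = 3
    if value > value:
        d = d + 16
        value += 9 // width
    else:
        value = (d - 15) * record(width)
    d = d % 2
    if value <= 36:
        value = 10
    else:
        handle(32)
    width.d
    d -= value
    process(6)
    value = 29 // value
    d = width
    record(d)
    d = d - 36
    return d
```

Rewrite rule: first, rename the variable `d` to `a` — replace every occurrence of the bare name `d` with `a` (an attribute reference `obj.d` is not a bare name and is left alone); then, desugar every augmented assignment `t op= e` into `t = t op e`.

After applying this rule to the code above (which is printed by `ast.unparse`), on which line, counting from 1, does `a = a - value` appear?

Transformed code:
def build(width, value, a):
    a = 3
    if value > value:
        a = a + 16
        value = value + 9 // width
    else:
        value = (a - 15) * record(width)
    a = a % 2
    if value <= 36:
        value = 10
    else:
        handle(32)
    width.d
    a = a - value
    process(6)
    value = 29 // value
    a = width
    record(a)
    a = a - 36
    return a

14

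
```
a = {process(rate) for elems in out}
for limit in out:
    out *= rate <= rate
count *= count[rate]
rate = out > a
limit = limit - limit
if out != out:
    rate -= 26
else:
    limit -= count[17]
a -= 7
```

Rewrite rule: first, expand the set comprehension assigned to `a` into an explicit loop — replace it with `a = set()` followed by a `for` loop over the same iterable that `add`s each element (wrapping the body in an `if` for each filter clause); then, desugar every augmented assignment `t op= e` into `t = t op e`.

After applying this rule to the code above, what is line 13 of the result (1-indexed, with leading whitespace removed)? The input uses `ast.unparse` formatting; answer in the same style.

a = a - 7

Transformed code:
a = set()
for elems in out:
    a.add(process(rate))
for limit in out:
    out = out * (rate <= rate)
count = count * count[rate]
rate = out > a
limit = limit - limit
if out != out:
    rate = rate - 26
else:
    limit = limit - count[17]
a = a - 7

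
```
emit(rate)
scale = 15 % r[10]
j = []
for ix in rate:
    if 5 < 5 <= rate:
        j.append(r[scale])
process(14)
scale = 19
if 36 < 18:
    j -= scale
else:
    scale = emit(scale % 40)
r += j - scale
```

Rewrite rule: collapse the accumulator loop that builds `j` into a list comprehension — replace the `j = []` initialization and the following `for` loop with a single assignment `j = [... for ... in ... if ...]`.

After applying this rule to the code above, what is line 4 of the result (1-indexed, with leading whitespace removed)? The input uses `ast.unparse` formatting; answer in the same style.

Transformed code:
emit(rate)
scale = 15 % r[10]
j = [r[scale] for ix in rate if 5 < 5 <= rate]
process(14)
scale = 19
if 36 < 18:
    j -= scale
else:
    scale = emit(scale % 40)
r += j - scale

process(14)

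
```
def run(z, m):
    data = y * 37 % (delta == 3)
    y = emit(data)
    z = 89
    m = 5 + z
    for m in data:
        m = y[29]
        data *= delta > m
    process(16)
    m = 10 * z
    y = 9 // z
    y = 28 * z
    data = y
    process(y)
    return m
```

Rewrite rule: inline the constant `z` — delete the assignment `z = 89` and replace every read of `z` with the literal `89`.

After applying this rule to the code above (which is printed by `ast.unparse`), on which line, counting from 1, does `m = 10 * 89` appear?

9

Transformed code:
def run(z, m):
    data = y * 37 % (delta == 3)
    y = emit(data)
    m = 5 + 89
    for m in data:
        m = y[29]
        data *= delta > m
    process(16)
    m = 10 * 89
    y = 9 // 89
    y = 28 * 89
    data = y
    process(y)
    return m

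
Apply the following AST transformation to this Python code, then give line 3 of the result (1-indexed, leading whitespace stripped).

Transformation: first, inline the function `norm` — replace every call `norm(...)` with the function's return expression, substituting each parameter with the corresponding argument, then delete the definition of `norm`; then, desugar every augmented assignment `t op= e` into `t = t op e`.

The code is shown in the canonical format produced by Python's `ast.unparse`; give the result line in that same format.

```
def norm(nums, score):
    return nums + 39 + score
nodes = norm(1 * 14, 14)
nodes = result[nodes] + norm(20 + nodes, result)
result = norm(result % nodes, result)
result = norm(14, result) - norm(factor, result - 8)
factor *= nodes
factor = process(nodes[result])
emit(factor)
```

Transformed code:
nodes = 1 * 14 + 39 + 14
nodes = result[nodes] + (20 + nodes + 39 + result)
result = result % nodes + 39 + result
result = 14 + 39 + result - (factor + 39 + (result - 8))
factor = factor * nodes
factor = process(nodes[result])
emit(factor)

result = result % nodes + 39 + result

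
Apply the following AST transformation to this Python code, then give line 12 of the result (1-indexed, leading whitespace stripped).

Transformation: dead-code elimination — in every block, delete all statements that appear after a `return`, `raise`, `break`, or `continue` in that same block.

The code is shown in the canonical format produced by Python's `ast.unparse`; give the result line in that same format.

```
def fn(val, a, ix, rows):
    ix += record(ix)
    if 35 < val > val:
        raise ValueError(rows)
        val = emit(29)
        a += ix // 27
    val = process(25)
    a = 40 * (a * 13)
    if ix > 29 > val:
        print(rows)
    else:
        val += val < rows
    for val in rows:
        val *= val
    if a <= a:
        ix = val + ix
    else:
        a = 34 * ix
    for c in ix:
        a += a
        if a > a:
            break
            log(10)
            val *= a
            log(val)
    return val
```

val *= val

Transformed code:
def fn(val, a, ix, rows):
    ix += record(ix)
    if 35 < val > val:
        raise ValueError(rows)
    val = process(25)
    a = 40 * (a * 13)
    if ix > 29 > val:
        print(rows)
    else:
        val += val < rows
    for val in rows:
        val *= val
    if a <= a:
        ix = val + ix
    else:
        a = 34 * ix
    for c in ix:
        a += a
        if a > a:
            break
    return val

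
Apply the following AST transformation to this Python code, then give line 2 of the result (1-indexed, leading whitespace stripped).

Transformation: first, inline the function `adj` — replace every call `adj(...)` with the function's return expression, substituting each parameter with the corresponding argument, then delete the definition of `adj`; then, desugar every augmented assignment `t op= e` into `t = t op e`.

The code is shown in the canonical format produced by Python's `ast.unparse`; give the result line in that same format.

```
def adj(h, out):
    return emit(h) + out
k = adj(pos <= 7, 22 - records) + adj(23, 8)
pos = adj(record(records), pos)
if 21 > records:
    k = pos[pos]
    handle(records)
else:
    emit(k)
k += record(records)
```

pos = emit(record(records)) + pos

Transformed code:
k = emit(pos <= 7) + (22 - records) + (emit(23) + 8)
pos = emit(record(records)) + pos
if 21 > records:
    k = pos[pos]
    handle(records)
else:
    emit(k)
k = k + record(records)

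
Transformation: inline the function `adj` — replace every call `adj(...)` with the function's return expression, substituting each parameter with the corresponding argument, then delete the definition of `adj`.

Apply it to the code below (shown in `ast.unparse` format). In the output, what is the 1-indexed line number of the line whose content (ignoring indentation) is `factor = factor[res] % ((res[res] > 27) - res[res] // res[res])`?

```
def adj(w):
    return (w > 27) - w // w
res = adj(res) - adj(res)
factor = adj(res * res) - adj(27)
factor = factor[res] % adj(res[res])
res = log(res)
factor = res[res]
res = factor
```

3

Transformed code:
res = (res > 27) - res // res - ((res > 27) - res // res)
factor = (res * res > 27) - res * res // (res * res) - ((27 > 27) - 27 // 27)
factor = factor[res] % ((res[res] > 27) - res[res] // res[res])
res = log(res)
factor = res[res]
res = factor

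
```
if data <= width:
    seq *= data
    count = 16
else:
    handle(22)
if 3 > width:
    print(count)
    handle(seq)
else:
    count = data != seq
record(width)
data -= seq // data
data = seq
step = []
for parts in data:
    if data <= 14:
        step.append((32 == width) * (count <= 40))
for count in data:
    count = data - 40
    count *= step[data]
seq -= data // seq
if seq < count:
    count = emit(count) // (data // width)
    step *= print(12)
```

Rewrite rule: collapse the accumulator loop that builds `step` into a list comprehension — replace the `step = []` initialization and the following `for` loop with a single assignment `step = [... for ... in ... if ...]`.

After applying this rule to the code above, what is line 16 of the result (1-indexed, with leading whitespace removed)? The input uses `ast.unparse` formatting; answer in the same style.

count = data - 40

Transformed code:
if data <= width:
    seq *= data
    count = 16
else:
    handle(22)
if 3 > width:
    print(count)
    handle(seq)
else:
    count = data != seq
record(width)
data -= seq // data
data = seq
step = [(32 == width) * (count <= 40) for parts in data if data <= 14]
for count in data:
    count = data - 40
    count *= step[data]
seq -= data // seq
if seq < count:
    count = emit(count) // (data // width)
    step *= print(12)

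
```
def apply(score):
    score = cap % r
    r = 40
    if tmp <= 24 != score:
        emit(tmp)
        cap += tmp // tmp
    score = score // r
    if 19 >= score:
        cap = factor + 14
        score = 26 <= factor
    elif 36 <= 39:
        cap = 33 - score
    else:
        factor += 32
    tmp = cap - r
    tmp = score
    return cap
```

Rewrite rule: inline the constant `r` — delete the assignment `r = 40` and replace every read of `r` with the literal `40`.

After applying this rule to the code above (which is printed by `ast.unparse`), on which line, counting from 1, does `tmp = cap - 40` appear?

Transformed code:
def apply(score):
    score = cap % 40
    if tmp <= 24 != score:
        emit(tmp)
        cap += tmp // tmp
    score = score // 40
    if 19 >= score:
        cap = factor + 14
        score = 26 <= factor
    elif 36 <= 39:
        cap = 33 - score
    else:
        factor += 32
    tmp = cap - 40
    tmp = score
    return cap

14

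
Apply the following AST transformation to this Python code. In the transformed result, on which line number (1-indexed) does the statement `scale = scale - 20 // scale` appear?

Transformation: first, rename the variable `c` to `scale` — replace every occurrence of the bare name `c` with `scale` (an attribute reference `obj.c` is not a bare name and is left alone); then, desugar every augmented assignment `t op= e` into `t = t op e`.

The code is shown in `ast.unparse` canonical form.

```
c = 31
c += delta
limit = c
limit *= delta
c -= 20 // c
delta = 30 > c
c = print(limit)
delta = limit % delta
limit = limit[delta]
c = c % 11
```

5

Transformed code:
scale = 31
scale = scale + delta
limit = scale
limit = limit * delta
scale = scale - 20 // scale
delta = 30 > scale
scale = print(limit)
delta = limit % delta
limit = limit[delta]
scale = scale % 11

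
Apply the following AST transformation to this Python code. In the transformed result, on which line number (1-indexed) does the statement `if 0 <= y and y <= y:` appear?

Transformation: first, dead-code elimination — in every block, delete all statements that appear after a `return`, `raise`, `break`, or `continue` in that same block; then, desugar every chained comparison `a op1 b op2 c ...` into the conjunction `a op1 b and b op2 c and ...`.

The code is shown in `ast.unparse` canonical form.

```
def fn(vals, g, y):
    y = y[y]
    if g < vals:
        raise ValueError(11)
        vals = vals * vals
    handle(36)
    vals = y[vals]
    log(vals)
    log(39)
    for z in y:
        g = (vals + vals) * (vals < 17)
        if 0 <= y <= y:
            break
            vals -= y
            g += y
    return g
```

11

Transformed code:
def fn(vals, g, y):
    y = y[y]
    if g < vals:
        raise ValueError(11)
    handle(36)
    vals = y[vals]
    log(vals)
    log(39)
    for z in y:
        g = (vals + vals) * (vals < 17)
        if 0 <= y and y <= y:
            break
    return g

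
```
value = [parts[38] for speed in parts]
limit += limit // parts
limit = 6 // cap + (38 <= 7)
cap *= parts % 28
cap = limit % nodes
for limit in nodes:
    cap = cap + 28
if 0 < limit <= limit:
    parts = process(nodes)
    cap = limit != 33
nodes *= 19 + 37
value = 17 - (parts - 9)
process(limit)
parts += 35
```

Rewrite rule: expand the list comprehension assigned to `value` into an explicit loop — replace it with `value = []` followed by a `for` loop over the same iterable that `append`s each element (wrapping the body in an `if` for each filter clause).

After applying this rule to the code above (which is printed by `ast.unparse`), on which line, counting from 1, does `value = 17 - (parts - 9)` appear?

14

Transformed code:
value = []
for speed in parts:
    value.append(parts[38])
limit += limit // parts
limit = 6 // cap + (38 <= 7)
cap *= parts % 28
cap = limit % nodes
for limit in nodes:
    cap = cap + 28
if 0 < limit <= limit:
    parts = process(nodes)
    cap = limit != 33
nodes *= 19 + 37
value = 17 - (parts - 9)
process(limit)
parts += 35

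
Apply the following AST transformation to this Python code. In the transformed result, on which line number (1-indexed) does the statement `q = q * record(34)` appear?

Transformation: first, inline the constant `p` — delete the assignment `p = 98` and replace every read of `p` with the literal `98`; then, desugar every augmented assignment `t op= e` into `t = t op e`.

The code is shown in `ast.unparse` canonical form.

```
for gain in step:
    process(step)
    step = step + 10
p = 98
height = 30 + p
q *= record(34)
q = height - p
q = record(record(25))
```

Transformed code:
for gain in step:
    process(step)
    step = step + 10
height = 30 + 98
q = q * record(34)
q = height - 98
q = record(record(25))

5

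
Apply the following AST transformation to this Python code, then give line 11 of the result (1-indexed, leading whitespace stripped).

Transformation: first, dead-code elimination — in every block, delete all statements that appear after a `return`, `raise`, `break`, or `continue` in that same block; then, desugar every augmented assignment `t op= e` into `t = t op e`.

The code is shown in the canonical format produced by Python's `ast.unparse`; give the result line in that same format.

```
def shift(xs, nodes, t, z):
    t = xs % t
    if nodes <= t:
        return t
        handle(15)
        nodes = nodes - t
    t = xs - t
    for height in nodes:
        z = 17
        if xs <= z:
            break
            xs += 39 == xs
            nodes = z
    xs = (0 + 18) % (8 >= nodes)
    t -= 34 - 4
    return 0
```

Transformed code:
def shift(xs, nodes, t, z):
    t = xs % t
    if nodes <= t:
        return t
    t = xs - t
    for height in nodes:
        z = 17
        if xs <= z:
            break
    xs = (0 + 18) % (8 >= nodes)
    t = t - (34 - 4)
    return 0

t = t - (34 - 4)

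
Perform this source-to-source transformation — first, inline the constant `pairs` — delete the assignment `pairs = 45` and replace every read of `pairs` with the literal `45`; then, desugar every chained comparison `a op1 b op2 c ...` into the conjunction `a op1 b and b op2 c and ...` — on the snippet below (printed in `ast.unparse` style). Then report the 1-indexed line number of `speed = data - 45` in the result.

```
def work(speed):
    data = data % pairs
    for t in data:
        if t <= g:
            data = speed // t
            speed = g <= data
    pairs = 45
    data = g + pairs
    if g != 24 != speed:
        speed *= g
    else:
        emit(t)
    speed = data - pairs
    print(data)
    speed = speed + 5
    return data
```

12

Transformed code:
def work(speed):
    data = data % 45
    for t in data:
        if t <= g:
            data = speed // t
            speed = g <= data
    data = g + 45
    if g != 24 and 24 != speed:
        speed *= g
    else:
        emit(t)
    speed = data - 45
    print(data)
    speed = speed + 5
    return data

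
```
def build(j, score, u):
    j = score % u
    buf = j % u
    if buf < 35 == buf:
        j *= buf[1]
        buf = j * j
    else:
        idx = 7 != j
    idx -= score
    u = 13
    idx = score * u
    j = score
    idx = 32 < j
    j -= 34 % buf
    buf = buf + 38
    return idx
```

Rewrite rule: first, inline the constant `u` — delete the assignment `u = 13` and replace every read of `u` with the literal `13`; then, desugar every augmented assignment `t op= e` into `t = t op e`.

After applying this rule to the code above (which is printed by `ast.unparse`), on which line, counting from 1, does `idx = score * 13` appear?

Transformed code:
def build(j, score, u):
    j = score % 13
    buf = j % 13
    if buf < 35 == buf:
        j = j * buf[1]
        buf = j * j
    else:
        idx = 7 != j
    idx = idx - score
    idx = score * 13
    j = score
    idx = 32 < j
    j = j - 34 % buf
    buf = buf + 38
    return idx

10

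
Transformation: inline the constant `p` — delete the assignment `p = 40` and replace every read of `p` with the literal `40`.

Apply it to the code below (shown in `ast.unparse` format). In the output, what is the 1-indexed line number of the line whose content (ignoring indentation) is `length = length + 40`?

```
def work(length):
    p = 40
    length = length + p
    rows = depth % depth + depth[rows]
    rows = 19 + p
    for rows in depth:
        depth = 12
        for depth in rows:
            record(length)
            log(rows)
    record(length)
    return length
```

Transformed code:
def work(length):
    length = length + 40
    rows = depth % depth + depth[rows]
    rows = 19 + 40
    for rows in depth:
        depth = 12
        for depth in rows:
            record(length)
            log(rows)
    record(length)
    return length

2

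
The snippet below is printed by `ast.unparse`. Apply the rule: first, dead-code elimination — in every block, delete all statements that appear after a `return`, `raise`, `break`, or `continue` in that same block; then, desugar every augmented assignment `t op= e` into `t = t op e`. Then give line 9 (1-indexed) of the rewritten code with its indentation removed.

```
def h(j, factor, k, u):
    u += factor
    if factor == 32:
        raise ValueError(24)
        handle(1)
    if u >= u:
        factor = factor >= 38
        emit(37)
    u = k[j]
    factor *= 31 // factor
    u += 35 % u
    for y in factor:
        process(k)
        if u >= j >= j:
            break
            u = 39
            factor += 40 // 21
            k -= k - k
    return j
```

Transformed code:
def h(j, factor, k, u):
    u = u + factor
    if factor == 32:
        raise ValueError(24)
    if u >= u:
        factor = factor >= 38
        emit(37)
    u = k[j]
    factor = factor * (31 // factor)
    u = u + 35 % u
    for y in factor:
        process(k)
        if u >= j >= j:
            break
    return j

factor = factor * (31 // factor)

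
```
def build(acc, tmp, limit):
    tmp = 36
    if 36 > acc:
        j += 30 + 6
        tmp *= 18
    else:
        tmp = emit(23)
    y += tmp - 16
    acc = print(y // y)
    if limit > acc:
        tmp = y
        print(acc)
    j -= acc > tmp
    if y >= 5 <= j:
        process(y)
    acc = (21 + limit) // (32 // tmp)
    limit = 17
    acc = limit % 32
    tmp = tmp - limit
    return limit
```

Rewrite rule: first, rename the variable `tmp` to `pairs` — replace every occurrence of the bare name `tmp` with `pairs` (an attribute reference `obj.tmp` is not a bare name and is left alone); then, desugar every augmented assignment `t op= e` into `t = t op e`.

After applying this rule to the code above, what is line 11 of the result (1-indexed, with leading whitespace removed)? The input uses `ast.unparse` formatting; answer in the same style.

pairs = y

Transformed code:
def build(acc, pairs, limit):
    pairs = 36
    if 36 > acc:
        j = j + (30 + 6)
        pairs = pairs * 18
    else:
        pairs = emit(23)
    y = y + (pairs - 16)
    acc = print(y // y)
    if limit > acc:
        pairs = y
        print(acc)
    j = j - (acc > pairs)
    if y >= 5 <= j:
        process(y)
    acc = (21 + limit) // (32 // pairs)
    limit = 17
    acc = limit % 32
    pairs = pairs - limit
    return limit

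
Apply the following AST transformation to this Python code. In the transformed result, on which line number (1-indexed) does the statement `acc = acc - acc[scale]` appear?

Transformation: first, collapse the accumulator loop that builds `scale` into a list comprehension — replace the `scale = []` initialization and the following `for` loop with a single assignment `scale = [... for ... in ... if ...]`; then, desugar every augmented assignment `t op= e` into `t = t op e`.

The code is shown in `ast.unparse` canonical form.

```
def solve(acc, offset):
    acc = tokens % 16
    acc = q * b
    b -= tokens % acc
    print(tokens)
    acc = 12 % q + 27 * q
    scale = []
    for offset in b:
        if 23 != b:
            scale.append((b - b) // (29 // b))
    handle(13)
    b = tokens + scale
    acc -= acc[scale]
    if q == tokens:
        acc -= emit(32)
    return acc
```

10

Transformed code:
def solve(acc, offset):
    acc = tokens % 16
    acc = q * b
    b = b - tokens % acc
    print(tokens)
    acc = 12 % q + 27 * q
    scale = [(b - b) // (29 // b) for offset in b if 23 != b]
    handle(13)
    b = tokens + scale
    acc = acc - acc[scale]
    if q == tokens:
        acc = acc - emit(32)
    return acc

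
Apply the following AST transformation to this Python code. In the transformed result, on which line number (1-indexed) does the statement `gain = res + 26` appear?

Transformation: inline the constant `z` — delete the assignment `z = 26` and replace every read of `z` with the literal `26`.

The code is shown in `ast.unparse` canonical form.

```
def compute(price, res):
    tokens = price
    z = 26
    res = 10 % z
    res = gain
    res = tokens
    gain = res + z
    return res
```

Transformed code:
def compute(price, res):
    tokens = price
    res = 10 % 26
    res = gain
    res = tokens
    gain = res + 26
    return res

6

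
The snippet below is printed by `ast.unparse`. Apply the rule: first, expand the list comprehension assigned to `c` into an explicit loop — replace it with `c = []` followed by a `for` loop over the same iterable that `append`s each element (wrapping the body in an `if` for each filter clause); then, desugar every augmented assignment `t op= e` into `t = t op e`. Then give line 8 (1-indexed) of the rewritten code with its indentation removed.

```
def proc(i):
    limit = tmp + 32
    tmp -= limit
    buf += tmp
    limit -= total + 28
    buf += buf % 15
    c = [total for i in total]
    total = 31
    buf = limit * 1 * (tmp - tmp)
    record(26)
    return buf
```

for i in total:

Transformed code:
def proc(i):
    limit = tmp + 32
    tmp = tmp - limit
    buf = buf + tmp
    limit = limit - (total + 28)
    buf = buf + buf % 15
    c = []
    for i in total:
        c.append(total)
    total = 31
    buf = limit * 1 * (tmp - tmp)
    record(26)
    return buf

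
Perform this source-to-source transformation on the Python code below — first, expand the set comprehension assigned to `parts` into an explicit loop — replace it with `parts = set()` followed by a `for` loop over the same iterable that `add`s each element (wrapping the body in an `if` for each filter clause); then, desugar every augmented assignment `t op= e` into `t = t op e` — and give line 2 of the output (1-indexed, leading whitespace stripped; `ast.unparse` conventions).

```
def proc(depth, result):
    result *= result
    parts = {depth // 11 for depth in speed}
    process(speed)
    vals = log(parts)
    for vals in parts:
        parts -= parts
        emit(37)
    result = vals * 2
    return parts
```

result = result * result

Transformed code:
def proc(depth, result):
    result = result * result
    parts = set()
    for depth in speed:
        parts.add(depth // 11)
    process(speed)
    vals = log(parts)
    for vals in parts:
        parts = parts - parts
        emit(37)
    result = vals * 2
    return parts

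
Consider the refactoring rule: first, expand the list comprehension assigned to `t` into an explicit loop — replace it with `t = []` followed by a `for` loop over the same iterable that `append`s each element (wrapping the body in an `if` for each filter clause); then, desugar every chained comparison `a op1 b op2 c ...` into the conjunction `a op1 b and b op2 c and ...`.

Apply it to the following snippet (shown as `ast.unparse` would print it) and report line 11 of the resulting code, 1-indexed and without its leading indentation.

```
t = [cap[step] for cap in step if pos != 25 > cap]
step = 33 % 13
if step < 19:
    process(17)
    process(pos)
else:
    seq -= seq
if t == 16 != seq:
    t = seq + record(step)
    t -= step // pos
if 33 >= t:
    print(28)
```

Transformed code:
t = []
for cap in step:
    if pos != 25 and 25 > cap:
        t.append(cap[step])
step = 33 % 13
if step < 19:
    process(17)
    process(pos)
else:
    seq -= seq
if t == 16 and 16 != seq:
    t = seq + record(step)
    t -= step // pos
if 33 >= t:
    print(28)

if t == 16 and 16 != seq:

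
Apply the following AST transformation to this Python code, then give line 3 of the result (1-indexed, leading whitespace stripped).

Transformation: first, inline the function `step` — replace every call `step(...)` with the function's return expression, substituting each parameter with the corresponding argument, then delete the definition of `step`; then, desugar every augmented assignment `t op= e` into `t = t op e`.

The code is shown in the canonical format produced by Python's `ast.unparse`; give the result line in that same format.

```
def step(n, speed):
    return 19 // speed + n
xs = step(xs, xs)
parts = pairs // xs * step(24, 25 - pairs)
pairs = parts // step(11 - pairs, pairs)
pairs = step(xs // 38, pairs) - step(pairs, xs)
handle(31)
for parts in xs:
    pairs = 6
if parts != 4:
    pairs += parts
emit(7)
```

Transformed code:
xs = 19 // xs + xs
parts = pairs // xs * (19 // (25 - pairs) + 24)
pairs = parts // (19 // pairs + (11 - pairs))
pairs = 19 // pairs + xs // 38 - (19 // xs + pairs)
handle(31)
for parts in xs:
    pairs = 6
if parts != 4:
    pairs = pairs + parts
emit(7)

pairs = parts // (19 // pairs + (11 - pairs))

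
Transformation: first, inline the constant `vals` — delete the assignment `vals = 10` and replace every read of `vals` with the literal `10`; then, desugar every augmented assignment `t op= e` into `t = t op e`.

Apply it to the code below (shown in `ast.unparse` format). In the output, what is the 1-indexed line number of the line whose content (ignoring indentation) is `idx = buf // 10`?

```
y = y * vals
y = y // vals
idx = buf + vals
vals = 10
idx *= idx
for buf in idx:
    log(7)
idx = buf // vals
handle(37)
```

Transformed code:
y = y * 10
y = y // 10
idx = buf + 10
idx = idx * idx
for buf in idx:
    log(7)
idx = buf // 10
handle(37)

7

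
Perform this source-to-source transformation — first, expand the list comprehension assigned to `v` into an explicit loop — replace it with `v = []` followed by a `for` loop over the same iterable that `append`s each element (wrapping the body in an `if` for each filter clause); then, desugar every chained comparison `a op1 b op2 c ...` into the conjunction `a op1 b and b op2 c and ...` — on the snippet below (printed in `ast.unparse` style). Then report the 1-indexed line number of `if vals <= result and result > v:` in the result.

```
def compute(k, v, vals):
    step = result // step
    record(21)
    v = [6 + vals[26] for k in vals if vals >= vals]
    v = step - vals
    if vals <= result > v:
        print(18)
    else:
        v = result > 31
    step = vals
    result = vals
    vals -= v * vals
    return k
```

Transformed code:
def compute(k, v, vals):
    step = result // step
    record(21)
    v = []
    for k in vals:
        if vals >= vals:
            v.append(6 + vals[26])
    v = step - vals
    if vals <= result and result > v:
        print(18)
    else:
        v = result > 31
    step = vals
    result = vals
    vals -= v * vals
    return k

9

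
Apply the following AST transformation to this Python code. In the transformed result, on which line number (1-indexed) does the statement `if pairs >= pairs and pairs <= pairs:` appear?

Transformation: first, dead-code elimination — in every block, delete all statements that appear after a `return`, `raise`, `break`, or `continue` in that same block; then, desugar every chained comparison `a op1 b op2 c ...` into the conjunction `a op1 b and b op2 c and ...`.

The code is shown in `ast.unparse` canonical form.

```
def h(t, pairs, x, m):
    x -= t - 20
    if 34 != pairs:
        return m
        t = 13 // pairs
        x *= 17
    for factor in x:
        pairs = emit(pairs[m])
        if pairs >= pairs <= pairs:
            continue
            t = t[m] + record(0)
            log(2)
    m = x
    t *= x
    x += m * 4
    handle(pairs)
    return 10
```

Transformed code:
def h(t, pairs, x, m):
    x -= t - 20
    if 34 != pairs:
        return m
    for factor in x:
        pairs = emit(pairs[m])
        if pairs >= pairs and pairs <= pairs:
            continue
    m = x
    t *= x
    x += m * 4
    handle(pairs)
    return 10

7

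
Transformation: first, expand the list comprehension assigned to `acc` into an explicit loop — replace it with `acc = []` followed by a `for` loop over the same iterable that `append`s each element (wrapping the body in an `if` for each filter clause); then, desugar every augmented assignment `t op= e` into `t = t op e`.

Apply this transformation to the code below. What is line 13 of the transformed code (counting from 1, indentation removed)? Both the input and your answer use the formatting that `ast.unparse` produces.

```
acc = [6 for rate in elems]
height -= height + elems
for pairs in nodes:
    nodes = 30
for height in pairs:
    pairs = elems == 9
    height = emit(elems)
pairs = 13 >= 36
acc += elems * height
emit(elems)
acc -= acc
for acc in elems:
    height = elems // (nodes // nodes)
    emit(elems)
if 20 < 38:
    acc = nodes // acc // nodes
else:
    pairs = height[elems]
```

acc = acc - acc

Transformed code:
acc = []
for rate in elems:
    acc.append(6)
height = height - (height + elems)
for pairs in nodes:
    nodes = 30
for height in pairs:
    pairs = elems == 9
    height = emit(elems)
pairs = 13 >= 36
acc = acc + elems * height
emit(elems)
acc = acc - acc
for acc in elems:
    height = elems // (nodes // nodes)
    emit(elems)
if 20 < 38:
    acc = nodes // acc // nodes
else:
    pairs = height[elems]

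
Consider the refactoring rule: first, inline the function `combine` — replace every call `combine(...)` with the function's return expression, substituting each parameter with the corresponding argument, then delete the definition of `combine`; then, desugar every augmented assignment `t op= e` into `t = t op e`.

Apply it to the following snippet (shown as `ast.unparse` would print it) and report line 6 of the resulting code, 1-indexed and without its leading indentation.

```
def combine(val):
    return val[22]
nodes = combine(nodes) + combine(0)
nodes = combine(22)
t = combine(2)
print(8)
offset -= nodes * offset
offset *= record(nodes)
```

offset = offset * record(nodes)

Transformed code:
nodes = nodes[22] + 0[22]
nodes = 22[22]
t = 2[22]
print(8)
offset = offset - nodes * offset
offset = offset * record(nodes)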